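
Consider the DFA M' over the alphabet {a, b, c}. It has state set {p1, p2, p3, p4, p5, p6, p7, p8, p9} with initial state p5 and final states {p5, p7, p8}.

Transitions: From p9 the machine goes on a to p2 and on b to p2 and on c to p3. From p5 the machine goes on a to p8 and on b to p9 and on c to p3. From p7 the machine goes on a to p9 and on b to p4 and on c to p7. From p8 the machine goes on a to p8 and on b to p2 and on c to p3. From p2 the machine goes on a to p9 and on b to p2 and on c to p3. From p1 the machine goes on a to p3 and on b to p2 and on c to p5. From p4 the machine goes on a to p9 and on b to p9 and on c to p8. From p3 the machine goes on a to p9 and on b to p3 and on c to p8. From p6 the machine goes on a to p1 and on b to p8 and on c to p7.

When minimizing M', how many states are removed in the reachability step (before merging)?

Starting at p5 and following transitions, the reachable set is {p2, p3, p5, p8, p9}. That leaves p1, p4, p6, p7 unreachable — 4 in total.

4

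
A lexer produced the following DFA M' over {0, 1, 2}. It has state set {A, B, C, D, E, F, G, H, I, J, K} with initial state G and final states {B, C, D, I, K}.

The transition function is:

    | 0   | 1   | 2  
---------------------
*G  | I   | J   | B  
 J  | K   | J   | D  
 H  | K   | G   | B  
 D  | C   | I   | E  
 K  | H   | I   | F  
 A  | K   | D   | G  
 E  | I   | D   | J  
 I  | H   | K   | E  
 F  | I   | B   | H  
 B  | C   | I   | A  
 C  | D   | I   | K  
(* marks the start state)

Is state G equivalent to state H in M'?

All states are reachable from the start state.
Initial partition by acceptance: {B,C,D,I,K} | {A,E,F,G,H,J}.
Refine {B,C,D,I,K} on symbol 0: members go to different blocks, giving {B,C,D} and {I,K}.
On input 2, block {B,C,D} splits into {B,D} and {C}.
Split {A,E,F,G,H,J} by δ(·,1) → {A,E,F} and {G,H,J}.
No further refinement is possible. Final partition (5 blocks): {B,D} | {A,E,F} | {I,K} | {C} | {G,H,J}.
G and H lie in the same block of the stable partition, so they are equivalent — no string distinguishes them.

Yes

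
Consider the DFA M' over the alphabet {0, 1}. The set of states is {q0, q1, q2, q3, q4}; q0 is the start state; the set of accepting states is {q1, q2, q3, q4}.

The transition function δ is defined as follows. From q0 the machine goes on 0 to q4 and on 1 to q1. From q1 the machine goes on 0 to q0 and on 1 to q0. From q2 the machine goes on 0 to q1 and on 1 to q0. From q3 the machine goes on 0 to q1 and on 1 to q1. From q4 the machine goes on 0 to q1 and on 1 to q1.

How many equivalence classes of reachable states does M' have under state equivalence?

States {q2,q3} cannot be reached from the start state, so discard them.
P0 = {q1,q4} | {q0}.
Refine {q1,q4} on symbol 0: members go to different blocks, giving {q1} and {q4}.
The partition is now stable with 3 blocks: {q1} | {q0} | {q4}.

3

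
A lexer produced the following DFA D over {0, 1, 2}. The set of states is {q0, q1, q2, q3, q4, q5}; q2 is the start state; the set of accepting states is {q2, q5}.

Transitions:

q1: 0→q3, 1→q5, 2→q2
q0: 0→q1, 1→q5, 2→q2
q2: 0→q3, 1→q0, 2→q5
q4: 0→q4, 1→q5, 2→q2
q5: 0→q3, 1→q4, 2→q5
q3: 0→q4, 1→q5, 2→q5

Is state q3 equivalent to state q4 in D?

All states are reachable from the start state.
Start with accepting vs non-accepting: {q2,q5} | {q0,q1,q3,q4}.
The partition is now stable with 2 blocks: {q2,q5} | {q0,q1,q3,q4}.
q3 and q4 lie in the same block of the stable partition, so they are equivalent — no string distinguishes them.

Yes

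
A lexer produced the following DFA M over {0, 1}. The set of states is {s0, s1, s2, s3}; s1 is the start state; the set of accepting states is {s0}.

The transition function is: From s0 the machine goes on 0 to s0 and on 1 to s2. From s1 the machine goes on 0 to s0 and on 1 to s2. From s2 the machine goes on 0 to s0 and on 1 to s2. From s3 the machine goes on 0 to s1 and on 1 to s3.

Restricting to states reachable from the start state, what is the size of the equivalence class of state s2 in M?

Reachable states from the start: {s0,s1,s2}. Unreachable: {s3} — drop them.
P0 = {s0} | {s1,s2}.
Stable partition: {s0} | {s1,s2} — 2 equivalence classes.
The equivalence class containing s2 is {s1,s2}, of size 2.

2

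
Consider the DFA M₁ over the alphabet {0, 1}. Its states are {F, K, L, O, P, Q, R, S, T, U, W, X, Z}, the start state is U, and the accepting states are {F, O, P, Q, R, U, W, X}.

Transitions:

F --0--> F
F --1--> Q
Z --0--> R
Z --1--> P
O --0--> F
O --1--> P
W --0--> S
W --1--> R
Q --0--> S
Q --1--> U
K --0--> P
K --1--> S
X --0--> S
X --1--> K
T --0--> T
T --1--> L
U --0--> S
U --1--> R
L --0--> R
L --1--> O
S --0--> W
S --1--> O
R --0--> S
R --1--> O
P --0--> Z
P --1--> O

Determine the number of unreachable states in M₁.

4

No path from U leads to K, L, T, X; the other 9 states are all reachable.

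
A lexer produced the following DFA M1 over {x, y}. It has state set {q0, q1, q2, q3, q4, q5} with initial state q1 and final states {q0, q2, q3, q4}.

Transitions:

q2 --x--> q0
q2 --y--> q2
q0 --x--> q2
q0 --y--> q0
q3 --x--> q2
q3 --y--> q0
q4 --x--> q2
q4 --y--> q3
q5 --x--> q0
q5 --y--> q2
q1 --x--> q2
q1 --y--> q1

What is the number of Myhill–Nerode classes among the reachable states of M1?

States {q3,q4,q5} cannot be reached from the start state, so discard them.
Start with accepting vs non-accepting: {q0,q2} | {q1}.
Stable partition: {q0,q2} | {q1} — 2 equivalence classes.

2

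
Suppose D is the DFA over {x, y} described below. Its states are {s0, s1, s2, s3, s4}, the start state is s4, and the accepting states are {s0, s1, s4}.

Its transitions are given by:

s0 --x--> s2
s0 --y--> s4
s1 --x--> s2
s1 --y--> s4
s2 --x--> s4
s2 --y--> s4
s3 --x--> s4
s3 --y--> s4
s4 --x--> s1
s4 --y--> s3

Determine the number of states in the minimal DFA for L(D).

3

States {s0} cannot be reached from the start state, so discard them.
P0 = {s1,s4} | {s2,s3}.
Refine {s1,s4} on symbol x: members go to different blocks, giving {s1} and {s4}.
The partition is now stable with 3 blocks: {s1} | {s2,s3} | {s4}.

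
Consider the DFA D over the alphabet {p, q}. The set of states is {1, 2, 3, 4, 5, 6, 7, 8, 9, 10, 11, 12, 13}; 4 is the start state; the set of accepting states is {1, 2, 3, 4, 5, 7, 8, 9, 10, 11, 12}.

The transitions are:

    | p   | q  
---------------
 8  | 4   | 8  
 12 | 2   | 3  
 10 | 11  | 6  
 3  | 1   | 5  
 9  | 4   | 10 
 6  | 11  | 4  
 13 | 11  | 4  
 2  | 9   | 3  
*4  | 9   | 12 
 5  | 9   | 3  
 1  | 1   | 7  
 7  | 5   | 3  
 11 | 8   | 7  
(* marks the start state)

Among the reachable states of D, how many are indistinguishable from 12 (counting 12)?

2

First remove the unreachable states {13}; 12 states remain.
Initial partition by acceptance: {1,2,3,4,5,7,8,9,10,11,12} | {6}.
Refine {1,2,3,4,5,7,8,9,10,11,12} on symbol q: members go to different blocks, giving {1,2,3,4,5,7,8,9,11,12} and {10}.
Refine {1,2,3,4,5,7,8,9,11,12} on symbol q: members go to different blocks, giving {1,2,3,4,5,7,8,11,12} and {9}.
Refine {1,2,3,4,5,7,8,11,12} on symbol p: members go to different blocks, giving {1,3,7,8,11,12} and {2,4,5}.
Split {1,3,7,8,11,12} by δ(·,p) → {1,3,11} and {7,8,12}.
Split {1,3,11} by δ(·,p) → {1,3} and {11}.
Split {1,3} by δ(·,q) → {1} and {3}.
Refine {2,4,5} on symbol q: members go to different blocks, giving {2,5} and {4}.
Refine {7,8,12} on symbol p: members go to different blocks, giving {7,12} and {8}.
The partition is now stable with 10 blocks: {1} | {6} | {10} | {9} | {2,5} | {7,12} | {11} | {3} | {4} | {8}.
The equivalence class containing 12 is {7,12}, of size 2.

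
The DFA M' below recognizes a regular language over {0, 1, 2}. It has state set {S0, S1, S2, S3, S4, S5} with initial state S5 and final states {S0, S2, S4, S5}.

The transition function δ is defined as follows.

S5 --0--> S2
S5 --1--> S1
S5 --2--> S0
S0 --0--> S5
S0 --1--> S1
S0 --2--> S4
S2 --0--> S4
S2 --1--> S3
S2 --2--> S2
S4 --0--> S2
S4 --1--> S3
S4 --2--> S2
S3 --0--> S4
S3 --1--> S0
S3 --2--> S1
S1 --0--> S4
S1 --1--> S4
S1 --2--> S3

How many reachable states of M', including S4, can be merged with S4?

Start with accepting vs non-accepting: {S0,S2,S4,S5} | {S1,S3}.
No further refinement is possible. Final partition (2 blocks): {S0,S2,S4,S5} | {S1,S3}.
The equivalence class containing S4 is {S0,S2,S4,S5}, of size 4.

4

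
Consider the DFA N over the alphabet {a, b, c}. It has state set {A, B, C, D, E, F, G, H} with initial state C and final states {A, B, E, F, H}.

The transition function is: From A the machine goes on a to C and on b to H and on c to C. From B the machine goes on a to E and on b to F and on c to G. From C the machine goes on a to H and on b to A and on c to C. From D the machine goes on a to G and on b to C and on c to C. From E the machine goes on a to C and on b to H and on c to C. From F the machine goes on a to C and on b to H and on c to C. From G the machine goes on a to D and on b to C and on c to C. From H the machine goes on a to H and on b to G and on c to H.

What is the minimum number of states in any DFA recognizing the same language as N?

4

States {B,E,F} cannot be reached from the start state, so discard them.
Initial partition by acceptance: {A,H} | {C,D,G}.
Split {A,H} by δ(·,a) → {A} and {H}.
On input a, block {C,D,G} splits into {D,G} and {C}.
No further refinement is possible. Final partition (4 blocks): {A} | {D,G} | {H} | {C}.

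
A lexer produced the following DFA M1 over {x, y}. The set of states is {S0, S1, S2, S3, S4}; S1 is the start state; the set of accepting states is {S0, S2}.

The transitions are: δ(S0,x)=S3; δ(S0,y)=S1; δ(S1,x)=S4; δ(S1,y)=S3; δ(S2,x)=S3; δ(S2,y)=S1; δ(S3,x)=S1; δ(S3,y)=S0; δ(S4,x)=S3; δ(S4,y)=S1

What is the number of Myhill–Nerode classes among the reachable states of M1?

4

First remove the unreachable states {S2}; 4 states remain.
Initial partition by acceptance: {S0} | {S1,S3,S4}.
On input y, block {S1,S3,S4} splits into {S1,S4} and {S3}.
Split {S1,S4} by δ(·,x) → {S1} and {S4}.
No further refinement is possible. Final partition (4 blocks): {S0} | {S1} | {S3} | {S4}.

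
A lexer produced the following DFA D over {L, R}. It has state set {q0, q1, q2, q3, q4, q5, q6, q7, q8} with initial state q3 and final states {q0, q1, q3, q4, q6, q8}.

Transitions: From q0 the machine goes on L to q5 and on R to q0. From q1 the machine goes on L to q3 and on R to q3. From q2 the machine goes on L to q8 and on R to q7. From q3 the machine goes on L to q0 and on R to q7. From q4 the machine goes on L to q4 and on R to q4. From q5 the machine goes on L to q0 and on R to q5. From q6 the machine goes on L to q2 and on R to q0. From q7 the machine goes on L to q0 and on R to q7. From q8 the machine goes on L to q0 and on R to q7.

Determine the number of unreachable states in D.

No path from q3 leads to q1, q2, q4, q6, q8; the other 4 states are all reachable.

5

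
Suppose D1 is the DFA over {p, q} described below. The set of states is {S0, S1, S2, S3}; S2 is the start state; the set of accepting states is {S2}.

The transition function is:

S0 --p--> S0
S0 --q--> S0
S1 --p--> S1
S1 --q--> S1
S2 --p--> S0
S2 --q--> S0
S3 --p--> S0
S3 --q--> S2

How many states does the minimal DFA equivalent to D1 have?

2

Reachable states from the start: {S0,S2}. Unreachable: {S1,S3} — drop them.
P0 = {S2} | {S0}.
Stable partition: {S2} | {S0} — 2 equivalence classes.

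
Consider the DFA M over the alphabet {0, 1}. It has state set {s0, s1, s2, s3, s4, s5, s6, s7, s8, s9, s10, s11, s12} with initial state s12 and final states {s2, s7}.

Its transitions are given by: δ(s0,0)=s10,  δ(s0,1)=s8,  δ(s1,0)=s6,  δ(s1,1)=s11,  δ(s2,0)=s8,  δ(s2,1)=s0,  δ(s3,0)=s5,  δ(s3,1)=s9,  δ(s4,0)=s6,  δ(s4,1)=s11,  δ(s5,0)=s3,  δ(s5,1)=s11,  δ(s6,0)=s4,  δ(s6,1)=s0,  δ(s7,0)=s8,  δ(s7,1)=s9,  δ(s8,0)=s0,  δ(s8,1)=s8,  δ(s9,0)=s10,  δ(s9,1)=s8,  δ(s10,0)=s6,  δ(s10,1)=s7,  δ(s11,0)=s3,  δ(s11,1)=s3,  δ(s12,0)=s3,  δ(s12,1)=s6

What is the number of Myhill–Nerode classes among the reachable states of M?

First remove the unreachable states {s1,s2}; 11 states remain.
Initial partition by acceptance: {s7} | {s0,s3,s4,s5,s6,s8,s9,s10,s11,s12}.
On input 1, block {s0,s3,s4,s5,s6,s8,s9,s10,s11,s12} splits into {s0,s3,s4,s5,s6,s8,s9,s11,s12} and {s10}.
On input 0, block {s0,s3,s4,s5,s6,s8,s9,s11,s12} splits into {s3,s4,s5,s6,s8,s11,s12} and {s0,s9}.
Split {s3,s4,s5,s6,s8,s11,s12} by δ(·,0) → {s3,s4,s5,s6,s11,s12} and {s8}.
Refine {s3,s4,s5,s6,s11,s12} on symbol 1: members go to different blocks, giving {s4,s5,s11,s12} and {s3,s6}.
Split {s4,s5,s11,s12} by δ(·,1) → {s4,s5} and {s11,s12}.
The partition is now stable with 7 blocks: {s7} | {s4,s5} | {s10} | {s0,s9} | {s8} | {s3,s6} | {s11,s12}.

7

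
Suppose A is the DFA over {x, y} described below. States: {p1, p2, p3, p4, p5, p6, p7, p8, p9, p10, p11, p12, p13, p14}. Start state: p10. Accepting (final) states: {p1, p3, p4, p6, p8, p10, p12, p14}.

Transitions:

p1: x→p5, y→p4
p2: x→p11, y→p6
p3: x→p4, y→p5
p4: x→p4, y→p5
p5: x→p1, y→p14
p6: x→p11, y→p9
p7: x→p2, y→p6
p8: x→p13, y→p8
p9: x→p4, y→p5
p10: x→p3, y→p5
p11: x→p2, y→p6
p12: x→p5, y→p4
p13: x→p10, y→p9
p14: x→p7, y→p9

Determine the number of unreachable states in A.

Starting at p10 and following transitions, the reachable set is {p1, p2, p3, p4, p5, p6, p7, p9, p10, p11, p14}. That leaves p8, p12, p13 unreachable — 3 in total.

3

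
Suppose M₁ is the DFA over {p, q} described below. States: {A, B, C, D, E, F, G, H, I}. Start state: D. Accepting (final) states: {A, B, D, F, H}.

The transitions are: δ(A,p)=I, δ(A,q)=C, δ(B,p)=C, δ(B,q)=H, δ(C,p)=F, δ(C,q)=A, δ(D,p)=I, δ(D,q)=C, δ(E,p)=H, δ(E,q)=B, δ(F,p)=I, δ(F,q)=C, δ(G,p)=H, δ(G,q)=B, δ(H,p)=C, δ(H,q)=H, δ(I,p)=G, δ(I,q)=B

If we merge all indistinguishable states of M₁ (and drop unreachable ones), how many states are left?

5

States {E} cannot be reached from the start state, so discard them.
P0 = {A,B,D,F,H} | {C,G,I}.
Split {A,B,D,F,H} by δ(·,q) → {A,D,F} and {B,H}.
Split {C,G,I} by δ(·,p) → {C} and {G} and {I}.
The partition is now stable with 5 blocks: {A,D,F} | {C} | {B,H} | {G} | {I}.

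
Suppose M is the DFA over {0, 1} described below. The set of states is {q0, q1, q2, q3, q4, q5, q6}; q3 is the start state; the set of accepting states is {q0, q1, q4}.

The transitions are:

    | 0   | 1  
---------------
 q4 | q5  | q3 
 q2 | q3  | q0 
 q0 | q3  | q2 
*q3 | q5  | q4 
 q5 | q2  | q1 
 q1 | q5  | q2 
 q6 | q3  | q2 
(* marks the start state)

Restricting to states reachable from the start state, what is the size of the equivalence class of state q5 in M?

First remove the unreachable states {q6}; 6 states remain.
P0 = {q0,q1,q4} | {q2,q3,q5}.
No further refinement is possible. Final partition (2 blocks): {q0,q1,q4} | {q2,q3,q5}.
State q5 belongs to the block {q2,q3,q5}, which has 3 states.

3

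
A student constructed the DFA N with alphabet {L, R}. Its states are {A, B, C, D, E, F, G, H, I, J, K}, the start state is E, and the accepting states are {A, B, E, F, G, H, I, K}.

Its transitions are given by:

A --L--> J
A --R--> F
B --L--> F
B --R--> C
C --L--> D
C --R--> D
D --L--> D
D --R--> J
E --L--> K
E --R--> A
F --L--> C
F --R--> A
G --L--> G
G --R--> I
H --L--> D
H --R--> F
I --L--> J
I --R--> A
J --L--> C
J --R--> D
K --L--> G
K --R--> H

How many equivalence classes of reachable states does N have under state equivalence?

First remove the unreachable states {B}; 10 states remain.
Initial partition by acceptance: {A,E,F,G,H,I,K} | {C,D,J}.
Refine {A,E,F,G,H,I,K} on symbol L: members go to different blocks, giving {A,F,H,I} and {E,G,K}.
The partition is now stable with 3 blocks: {A,F,H,I} | {C,D,J} | {E,G,K}.

3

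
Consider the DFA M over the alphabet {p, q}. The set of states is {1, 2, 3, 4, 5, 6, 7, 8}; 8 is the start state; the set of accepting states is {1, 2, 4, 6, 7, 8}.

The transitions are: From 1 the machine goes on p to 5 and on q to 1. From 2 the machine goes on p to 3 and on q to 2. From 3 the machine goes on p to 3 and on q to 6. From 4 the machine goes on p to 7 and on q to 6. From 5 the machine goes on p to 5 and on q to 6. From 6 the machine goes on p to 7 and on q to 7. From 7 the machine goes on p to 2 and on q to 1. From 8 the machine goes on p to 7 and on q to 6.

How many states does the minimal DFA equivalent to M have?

First remove the unreachable states {4}; 7 states remain.
Initial partition by acceptance: {1,2,6,7,8} | {3,5}.
Refine {1,2,6,7,8} on symbol p: members go to different blocks, giving {6,7,8} and {1,2}.
Split {6,7,8} by δ(·,p) → {6,8} and {7}.
Split {6,8} by δ(·,q) → {6} and {8}.
Stable partition: {6} | {3,5} | {1,2} | {7} | {8} — 5 equivalence classes.

5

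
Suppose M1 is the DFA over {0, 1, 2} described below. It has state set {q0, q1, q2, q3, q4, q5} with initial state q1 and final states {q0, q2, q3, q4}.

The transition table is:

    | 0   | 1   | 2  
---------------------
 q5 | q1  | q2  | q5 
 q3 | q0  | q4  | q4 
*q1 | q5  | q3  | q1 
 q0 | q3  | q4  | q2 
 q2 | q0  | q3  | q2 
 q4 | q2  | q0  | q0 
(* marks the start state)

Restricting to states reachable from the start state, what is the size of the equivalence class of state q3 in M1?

4

Every state is reachable, so we keep all 6.
P0 = {q0,q2,q3,q4} | {q1,q5}.
No further refinement is possible. Final partition (2 blocks): {q0,q2,q3,q4} | {q1,q5}.
State q3 belongs to the block {q0,q2,q3,q4}, which has 4 states.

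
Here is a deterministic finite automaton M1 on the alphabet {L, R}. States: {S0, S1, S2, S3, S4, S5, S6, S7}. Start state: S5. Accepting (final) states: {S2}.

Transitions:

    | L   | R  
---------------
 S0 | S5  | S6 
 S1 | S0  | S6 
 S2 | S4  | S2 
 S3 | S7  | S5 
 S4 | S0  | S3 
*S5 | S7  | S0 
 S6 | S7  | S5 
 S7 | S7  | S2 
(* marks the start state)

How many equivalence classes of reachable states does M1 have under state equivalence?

6

Reachable states from the start: {S0,S2,S3,S4,S5,S6,S7}. Unreachable: {S1} — drop them.
Initial partition by acceptance: {S2} | {S0,S3,S4,S5,S6,S7}.
Split {S0,S3,S4,S5,S6,S7} by δ(·,R) → {S0,S3,S4,S5,S6} and {S7}.
Refine {S0,S3,S4,S5,S6} on symbol L: members go to different blocks, giving {S3,S5,S6} and {S0,S4}.
Split {S3,S5,S6} by δ(·,R) → {S3,S6} and {S5}.
Refine {S0,S4} on symbol L: members go to different blocks, giving {S0} and {S4}.
No further refinement is possible. Final partition (6 blocks): {S2} | {S3,S6} | {S7} | {S0} | {S5} | {S4}.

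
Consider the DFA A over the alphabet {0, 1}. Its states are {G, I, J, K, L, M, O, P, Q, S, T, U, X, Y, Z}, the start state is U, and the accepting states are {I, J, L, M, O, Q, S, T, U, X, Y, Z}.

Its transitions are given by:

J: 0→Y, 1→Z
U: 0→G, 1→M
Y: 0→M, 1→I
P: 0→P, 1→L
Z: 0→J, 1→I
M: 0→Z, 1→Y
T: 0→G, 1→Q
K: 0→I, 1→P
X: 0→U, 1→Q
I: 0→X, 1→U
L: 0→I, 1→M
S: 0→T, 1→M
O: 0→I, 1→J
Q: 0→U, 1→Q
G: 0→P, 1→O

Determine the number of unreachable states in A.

BFS from U reaches {G, I, J, L, M, O, P, Q, U, X, Y, Z}; the 3 state(s) K, S, T are never visited.

3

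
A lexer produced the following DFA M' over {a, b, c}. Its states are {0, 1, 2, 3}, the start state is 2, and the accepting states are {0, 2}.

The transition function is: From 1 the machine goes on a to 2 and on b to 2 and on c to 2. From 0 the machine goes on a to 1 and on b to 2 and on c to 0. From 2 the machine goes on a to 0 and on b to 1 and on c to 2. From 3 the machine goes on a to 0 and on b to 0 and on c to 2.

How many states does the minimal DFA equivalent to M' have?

States {3} cannot be reached from the start state, so discard them.
P0 = {0,2} | {1}.
On input a, block {0,2} splits into {0} and {2}.
The partition is now stable with 3 blocks: {0} | {1} | {2}.

3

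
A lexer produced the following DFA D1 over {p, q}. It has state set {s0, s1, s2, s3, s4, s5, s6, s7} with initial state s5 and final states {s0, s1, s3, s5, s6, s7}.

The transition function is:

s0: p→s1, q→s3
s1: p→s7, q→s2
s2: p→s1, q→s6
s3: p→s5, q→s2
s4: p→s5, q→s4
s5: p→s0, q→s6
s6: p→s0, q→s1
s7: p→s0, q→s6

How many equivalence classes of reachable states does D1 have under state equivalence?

5

Reachable states from the start: {s0,s1,s2,s3,s5,s6,s7}. Unreachable: {s4} — drop them.
Start with accepting vs non-accepting: {s0,s1,s3,s5,s6,s7} | {s2}.
Refine {s0,s1,s3,s5,s6,s7} on symbol q: members go to different blocks, giving {s0,s5,s6,s7} and {s1,s3}.
Refine {s0,s5,s6,s7} on symbol p: members go to different blocks, giving {s5,s6,s7} and {s0}.
On input q, block {s5,s6,s7} splits into {s5,s7} and {s6}.
Stable partition: {s5,s7} | {s2} | {s1,s3} | {s0} | {s6} — 5 equivalence classes.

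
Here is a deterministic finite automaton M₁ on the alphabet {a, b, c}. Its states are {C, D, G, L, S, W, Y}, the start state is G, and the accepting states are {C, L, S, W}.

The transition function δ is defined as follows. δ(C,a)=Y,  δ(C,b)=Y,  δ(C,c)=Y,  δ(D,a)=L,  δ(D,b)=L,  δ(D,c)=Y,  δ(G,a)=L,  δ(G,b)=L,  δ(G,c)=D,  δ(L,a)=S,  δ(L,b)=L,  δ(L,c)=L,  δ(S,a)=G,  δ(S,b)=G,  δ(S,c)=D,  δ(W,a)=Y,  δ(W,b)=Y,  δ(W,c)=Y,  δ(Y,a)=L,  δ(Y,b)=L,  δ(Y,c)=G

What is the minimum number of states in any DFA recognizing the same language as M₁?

States {C,W} cannot be reached from the start state, so discard them.
Start with accepting vs non-accepting: {L,S} | {D,G,Y}.
Refine {L,S} on symbol a: members go to different blocks, giving {L} and {S}.
Stable partition: {L} | {D,G,Y} | {S} — 3 equivalence classes.

3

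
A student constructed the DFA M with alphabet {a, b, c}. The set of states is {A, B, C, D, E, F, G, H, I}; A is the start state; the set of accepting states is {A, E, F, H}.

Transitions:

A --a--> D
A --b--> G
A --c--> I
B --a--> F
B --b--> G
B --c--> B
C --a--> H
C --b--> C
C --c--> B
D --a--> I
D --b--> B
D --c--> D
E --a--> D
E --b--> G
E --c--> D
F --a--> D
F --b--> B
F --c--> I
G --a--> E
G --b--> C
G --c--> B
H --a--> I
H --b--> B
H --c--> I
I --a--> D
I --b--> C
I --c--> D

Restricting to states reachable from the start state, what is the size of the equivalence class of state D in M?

2

Every state is reachable, so we keep all 9.
Initial partition by acceptance: {A,E,F,H} | {B,C,D,G,I}.
On input a, block {B,C,D,G,I} splits into {B,C,G} and {D,I}.
Stable partition: {A,E,F,H} | {B,C,G} | {D,I} — 3 equivalence classes.
State D belongs to the block {D,I}, which has 2 states.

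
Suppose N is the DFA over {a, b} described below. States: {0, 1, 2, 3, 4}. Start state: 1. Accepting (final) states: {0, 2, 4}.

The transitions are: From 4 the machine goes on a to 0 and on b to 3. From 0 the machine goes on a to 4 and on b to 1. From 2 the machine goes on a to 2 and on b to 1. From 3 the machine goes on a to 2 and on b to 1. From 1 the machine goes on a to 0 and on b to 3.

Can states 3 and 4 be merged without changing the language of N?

All states are reachable from the start state.
P0 = {0,2,4} | {1,3}.
Stable partition: {0,2,4} | {1,3} — 2 equivalence classes.
3 and 4 end up in different blocks, so they are distinguishable. For instance, the string 'ε' is accepted from only 4.

No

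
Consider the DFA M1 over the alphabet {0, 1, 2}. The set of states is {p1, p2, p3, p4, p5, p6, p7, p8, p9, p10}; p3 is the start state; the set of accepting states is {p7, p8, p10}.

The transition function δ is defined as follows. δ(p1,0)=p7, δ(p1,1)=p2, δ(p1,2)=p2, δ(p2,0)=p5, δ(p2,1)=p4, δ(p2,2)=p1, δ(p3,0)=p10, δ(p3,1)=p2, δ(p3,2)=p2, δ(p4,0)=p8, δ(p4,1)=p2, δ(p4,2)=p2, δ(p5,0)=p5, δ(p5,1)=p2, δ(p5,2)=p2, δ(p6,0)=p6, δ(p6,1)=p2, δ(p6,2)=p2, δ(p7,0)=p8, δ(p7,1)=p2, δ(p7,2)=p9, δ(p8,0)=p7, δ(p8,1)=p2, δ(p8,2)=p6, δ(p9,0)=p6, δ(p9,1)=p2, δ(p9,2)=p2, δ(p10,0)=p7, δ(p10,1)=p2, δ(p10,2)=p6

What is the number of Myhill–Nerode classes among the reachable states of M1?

4

P0 = {p7,p8,p10} | {p1,p2,p3,p4,p5,p6,p9}.
On input 0, block {p1,p2,p3,p4,p5,p6,p9} splits into {p2,p5,p6,p9} and {p1,p3,p4}.
On input 1, block {p2,p5,p6,p9} splits into {p5,p6,p9} and {p2}.
Stable partition: {p7,p8,p10} | {p5,p6,p9} | {p1,p3,p4} | {p2} — 4 equivalence classes.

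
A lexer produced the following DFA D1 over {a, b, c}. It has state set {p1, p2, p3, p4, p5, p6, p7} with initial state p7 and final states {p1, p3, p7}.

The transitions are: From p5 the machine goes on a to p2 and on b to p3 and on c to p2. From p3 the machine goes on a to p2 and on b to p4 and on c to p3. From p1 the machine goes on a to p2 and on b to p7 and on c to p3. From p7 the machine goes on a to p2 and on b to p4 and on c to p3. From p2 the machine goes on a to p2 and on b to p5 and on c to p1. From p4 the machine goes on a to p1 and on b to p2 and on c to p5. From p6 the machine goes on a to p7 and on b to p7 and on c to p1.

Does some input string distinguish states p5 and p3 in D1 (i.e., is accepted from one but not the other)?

States {p6} cannot be reached from the start state, so discard them.
Initial partition by acceptance: {p1,p3,p7} | {p2,p4,p5}.
On input b, block {p1,p3,p7} splits into {p3,p7} and {p1}.
On input a, block {p2,p4,p5} splits into {p2,p5} and {p4}.
Refine {p2,p5} on symbol b: members go to different blocks, giving {p2} and {p5}.
No further refinement is possible. Final partition (5 blocks): {p3,p7} | {p2} | {p1} | {p4} | {p5}.
p5 and p3 end up in different blocks, so they are distinguishable. For instance, the string 'ε' is accepted from only p3.

Yes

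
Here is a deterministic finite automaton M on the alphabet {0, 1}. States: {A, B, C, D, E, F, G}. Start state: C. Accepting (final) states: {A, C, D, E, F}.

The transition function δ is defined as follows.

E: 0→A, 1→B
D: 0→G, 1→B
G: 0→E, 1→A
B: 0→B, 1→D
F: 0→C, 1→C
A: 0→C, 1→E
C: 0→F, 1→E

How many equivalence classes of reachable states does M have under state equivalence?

All states are reachable from the start state.
P0 = {A,C,D,E,F} | {B,G}.
Refine {A,C,D,E,F} on symbol 0: members go to different blocks, giving {A,C,E,F} and {D}.
Split {A,C,E,F} by δ(·,1) → {A,C,F} and {E}.
Split {A,C,F} by δ(·,1) → {A,C} and {F}.
Refine {A,C} on symbol 0: members go to different blocks, giving {A} and {C}.
Split {B,G} by δ(·,0) → {B} and {G}.
No further refinement is possible. Final partition (7 blocks): {A} | {B} | {D} | {E} | {F} | {C} | {G}.

7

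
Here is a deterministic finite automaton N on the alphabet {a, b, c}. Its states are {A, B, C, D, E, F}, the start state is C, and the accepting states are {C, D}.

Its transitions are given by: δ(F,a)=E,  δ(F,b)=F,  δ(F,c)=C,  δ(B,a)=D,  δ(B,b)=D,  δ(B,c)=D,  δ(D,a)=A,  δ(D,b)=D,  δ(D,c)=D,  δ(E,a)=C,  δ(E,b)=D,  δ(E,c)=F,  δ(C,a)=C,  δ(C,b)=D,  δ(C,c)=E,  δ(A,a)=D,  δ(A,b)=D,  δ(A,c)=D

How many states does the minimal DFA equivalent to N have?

First remove the unreachable states {B}; 5 states remain.
Start with accepting vs non-accepting: {C,D} | {A,E,F}.
Refine {C,D} on symbol a: members go to different blocks, giving {C} and {D}.
Refine {A,E,F} on symbol a: members go to different blocks, giving {A} and {E} and {F}.
No further refinement is possible. Final partition (5 blocks): {C} | {A} | {D} | {E} | {F}.

5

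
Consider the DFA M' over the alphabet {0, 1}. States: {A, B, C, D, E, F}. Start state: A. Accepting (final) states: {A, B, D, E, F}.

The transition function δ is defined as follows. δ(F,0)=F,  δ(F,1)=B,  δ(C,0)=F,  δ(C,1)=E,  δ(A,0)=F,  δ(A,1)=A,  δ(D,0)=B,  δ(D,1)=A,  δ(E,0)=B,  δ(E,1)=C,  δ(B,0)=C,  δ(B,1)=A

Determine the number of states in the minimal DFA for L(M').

States {D} cannot be reached from the start state, so discard them.
P0 = {A,B,E,F} | {C}.
On input 0, block {A,B,E,F} splits into {A,E,F} and {B}.
Refine {A,E,F} on symbol 0: members go to different blocks, giving {A,F} and {E}.
On input 1, block {A,F} splits into {A} and {F}.
Stable partition: {A} | {C} | {B} | {E} | {F} — 5 equivalence classes.

5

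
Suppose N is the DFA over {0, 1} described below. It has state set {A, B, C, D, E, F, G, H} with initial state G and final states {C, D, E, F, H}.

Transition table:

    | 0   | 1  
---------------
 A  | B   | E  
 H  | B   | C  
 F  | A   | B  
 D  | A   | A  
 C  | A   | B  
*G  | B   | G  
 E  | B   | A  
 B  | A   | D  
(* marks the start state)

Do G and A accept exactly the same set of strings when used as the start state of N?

No

First remove the unreachable states {C,F,H}; 5 states remain.
P0 = {D,E} | {A,B,G}.
On input 1, block {A,B,G} splits into {A,B} and {G}.
No further refinement is possible. Final partition (3 blocks): {D,E} | {A,B} | {G}.
G and A end up in different blocks, so they are distinguishable. For instance, the string '1' is accepted from only A.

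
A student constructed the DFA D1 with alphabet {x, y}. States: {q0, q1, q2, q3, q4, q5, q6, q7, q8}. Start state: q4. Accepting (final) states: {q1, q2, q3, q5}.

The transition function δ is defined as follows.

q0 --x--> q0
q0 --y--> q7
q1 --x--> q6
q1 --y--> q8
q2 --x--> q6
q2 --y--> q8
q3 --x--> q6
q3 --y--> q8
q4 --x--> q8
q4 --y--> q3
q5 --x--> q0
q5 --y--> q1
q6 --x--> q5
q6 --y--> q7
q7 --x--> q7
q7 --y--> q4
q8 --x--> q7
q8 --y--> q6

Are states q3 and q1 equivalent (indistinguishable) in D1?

Reachable states from the start: {q0,q1,q3,q4,q5,q6,q7,q8}. Unreachable: {q2} — drop them.
P0 = {q1,q3,q5} | {q0,q4,q6,q7,q8}.
Split {q1,q3,q5} by δ(·,y) → {q1,q3} and {q5}.
Refine {q0,q4,q6,q7,q8} on symbol x: members go to different blocks, giving {q0,q4,q7,q8} and {q6}.
Refine {q0,q4,q7,q8} on symbol y: members go to different blocks, giving {q0,q7} and {q4} and {q8}.
Split {q0,q7} by δ(·,y) → {q0} and {q7}.
No further refinement is possible. Final partition (7 blocks): {q1,q3} | {q0} | {q5} | {q6} | {q4} | {q8} | {q7}.
q3 and q1 lie in the same block of the stable partition, so they are equivalent — no string distinguishes them.

Yes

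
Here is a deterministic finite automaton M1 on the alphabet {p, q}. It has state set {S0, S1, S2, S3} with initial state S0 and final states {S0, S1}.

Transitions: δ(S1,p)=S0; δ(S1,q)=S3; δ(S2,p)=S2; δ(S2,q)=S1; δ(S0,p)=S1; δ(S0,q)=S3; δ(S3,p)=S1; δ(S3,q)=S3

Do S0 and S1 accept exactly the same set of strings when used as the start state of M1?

Yes

Reachable states from the start: {S0,S1,S3}. Unreachable: {S2} — drop them.
Initial partition by acceptance: {S0,S1} | {S3}.
No further refinement is possible. Final partition (2 blocks): {S0,S1} | {S3}.
S0 and S1 lie in the same block of the stable partition, so they are equivalent — no string distinguishes them.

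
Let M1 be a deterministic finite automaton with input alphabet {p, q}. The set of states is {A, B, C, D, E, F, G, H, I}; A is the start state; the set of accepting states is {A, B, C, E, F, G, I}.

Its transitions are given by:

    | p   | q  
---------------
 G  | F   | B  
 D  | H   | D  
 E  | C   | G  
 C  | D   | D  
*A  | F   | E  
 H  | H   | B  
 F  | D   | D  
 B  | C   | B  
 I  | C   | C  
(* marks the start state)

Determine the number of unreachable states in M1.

BFS from A reaches {A, B, C, D, E, F, G, H}; the 1 state(s) I are never visited.

1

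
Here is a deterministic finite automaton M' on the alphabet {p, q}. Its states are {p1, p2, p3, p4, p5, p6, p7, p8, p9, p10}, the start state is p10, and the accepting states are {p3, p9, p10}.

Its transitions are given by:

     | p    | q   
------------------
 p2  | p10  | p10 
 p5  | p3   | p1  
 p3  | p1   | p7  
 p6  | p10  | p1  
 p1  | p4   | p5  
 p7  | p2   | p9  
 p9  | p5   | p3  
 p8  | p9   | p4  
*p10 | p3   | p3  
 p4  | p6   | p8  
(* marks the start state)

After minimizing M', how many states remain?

Every state is reachable, so we keep all 10.
Initial partition by acceptance: {p3,p9,p10} | {p1,p2,p4,p5,p6,p7,p8}.
On input p, block {p3,p9,p10} splits into {p3,p9} and {p10}.
Refine {p3,p9} on symbol q: members go to different blocks, giving {p3} and {p9}.
Refine {p1,p2,p4,p5,p6,p7,p8} on symbol p: members go to different blocks, giving {p1,p4,p7} and {p2,p6} and {p5} and {p8}.
Refine {p1,p4,p7} on symbol p: members go to different blocks, giving {p4,p7} and {p1}.
Split {p4,p7} by δ(·,q) → {p4} and {p7}.
Split {p2,p6} by δ(·,q) → {p2} and {p6}.
Stable partition: {p3} | {p4} | {p10} | {p9} | {p2} | {p5} | {p8} | {p1} | {p7} | {p6} — 10 equivalence classes.

10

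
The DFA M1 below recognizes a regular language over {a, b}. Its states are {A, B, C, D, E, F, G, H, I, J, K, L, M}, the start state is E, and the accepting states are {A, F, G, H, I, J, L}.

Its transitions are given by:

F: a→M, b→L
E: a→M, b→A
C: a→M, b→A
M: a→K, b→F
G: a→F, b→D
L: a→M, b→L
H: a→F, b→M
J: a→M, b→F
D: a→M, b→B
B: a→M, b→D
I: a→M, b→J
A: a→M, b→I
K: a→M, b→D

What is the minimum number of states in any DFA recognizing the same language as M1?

4

First remove the unreachable states {C,G,H}; 10 states remain.
Initial partition by acceptance: {A,F,I,J,L} | {B,D,E,K,M}.
Refine {B,D,E,K,M} on symbol b: members go to different blocks, giving {B,D,K} and {E,M}.
Split {E,M} by δ(·,a) → {E} and {M}.
Stable partition: {A,F,I,J,L} | {B,D,K} | {E} | {M} — 4 equivalence classes.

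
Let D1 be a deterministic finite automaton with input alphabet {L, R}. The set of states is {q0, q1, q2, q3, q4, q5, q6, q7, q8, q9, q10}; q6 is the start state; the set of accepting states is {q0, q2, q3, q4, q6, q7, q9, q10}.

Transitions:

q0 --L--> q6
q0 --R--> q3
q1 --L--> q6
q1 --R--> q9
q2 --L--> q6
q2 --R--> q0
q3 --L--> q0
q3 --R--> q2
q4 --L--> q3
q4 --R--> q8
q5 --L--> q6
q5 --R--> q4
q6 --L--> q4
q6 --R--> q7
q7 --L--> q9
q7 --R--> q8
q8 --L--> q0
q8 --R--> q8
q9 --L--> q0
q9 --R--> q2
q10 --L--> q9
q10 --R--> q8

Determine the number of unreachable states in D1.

No path from q6 leads to q1, q5, q10; the other 8 states are all reachable.

3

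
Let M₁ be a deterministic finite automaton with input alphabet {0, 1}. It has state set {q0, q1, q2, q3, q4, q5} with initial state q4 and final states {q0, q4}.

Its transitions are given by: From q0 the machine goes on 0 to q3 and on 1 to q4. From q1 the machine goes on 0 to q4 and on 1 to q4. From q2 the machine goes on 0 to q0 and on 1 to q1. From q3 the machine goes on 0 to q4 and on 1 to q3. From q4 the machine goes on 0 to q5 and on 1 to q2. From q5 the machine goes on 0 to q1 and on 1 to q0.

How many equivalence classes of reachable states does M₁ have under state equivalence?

6

Initial partition by acceptance: {q0,q4} | {q1,q2,q3,q5}.
On input 1, block {q0,q4} splits into {q0} and {q4}.
On input 0, block {q1,q2,q3,q5} splits into {q1,q3} and {q2} and {q5}.
Refine {q1,q3} on symbol 1: members go to different blocks, giving {q1} and {q3}.
Stable partition: {q0} | {q1} | {q4} | {q2} | {q5} | {q3} — 6 equivalence classes.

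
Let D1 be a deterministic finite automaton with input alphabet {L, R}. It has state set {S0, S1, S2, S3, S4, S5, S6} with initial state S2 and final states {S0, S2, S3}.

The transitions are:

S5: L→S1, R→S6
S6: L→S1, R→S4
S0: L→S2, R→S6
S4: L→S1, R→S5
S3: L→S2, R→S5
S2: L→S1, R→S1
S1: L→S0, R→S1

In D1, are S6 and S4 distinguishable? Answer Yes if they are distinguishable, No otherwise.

No

Reachable states from the start: {S0,S1,S2,S4,S5,S6}. Unreachable: {S3} — drop them.
Initial partition by acceptance: {S0,S2} | {S1,S4,S5,S6}.
Split {S0,S2} by δ(·,L) → {S0} and {S2}.
On input L, block {S1,S4,S5,S6} splits into {S4,S5,S6} and {S1}.
No further refinement is possible. Final partition (4 blocks): {S0} | {S4,S5,S6} | {S2} | {S1}.
S6 and S4 lie in the same block of the stable partition, so they are equivalent — no string distinguishes them.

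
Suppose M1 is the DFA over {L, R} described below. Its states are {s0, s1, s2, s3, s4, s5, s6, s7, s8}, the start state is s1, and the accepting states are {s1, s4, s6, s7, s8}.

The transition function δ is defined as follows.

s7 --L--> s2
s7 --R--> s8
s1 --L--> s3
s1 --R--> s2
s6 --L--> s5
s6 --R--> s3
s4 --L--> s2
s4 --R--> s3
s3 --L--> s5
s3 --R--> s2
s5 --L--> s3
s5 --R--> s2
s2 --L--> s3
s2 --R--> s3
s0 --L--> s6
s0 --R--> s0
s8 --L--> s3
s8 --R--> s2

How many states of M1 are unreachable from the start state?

Starting at s1 and following transitions, the reachable set is {s1, s2, s3, s5}. That leaves s0, s4, s6, s7, s8 unreachable — 5 in total.

5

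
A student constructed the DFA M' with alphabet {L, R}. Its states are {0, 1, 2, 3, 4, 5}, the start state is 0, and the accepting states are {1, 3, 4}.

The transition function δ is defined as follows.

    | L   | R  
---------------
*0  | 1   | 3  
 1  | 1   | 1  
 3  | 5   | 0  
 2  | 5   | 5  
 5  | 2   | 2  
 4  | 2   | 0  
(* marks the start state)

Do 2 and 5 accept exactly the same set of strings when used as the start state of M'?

States {4} cannot be reached from the start state, so discard them.
Start with accepting vs non-accepting: {1,3} | {0,2,5}.
Refine {1,3} on symbol L: members go to different blocks, giving {1} and {3}.
On input L, block {0,2,5} splits into {2,5} and {0}.
The partition is now stable with 4 blocks: {1} | {2,5} | {3} | {0}.
2 and 5 lie in the same block of the stable partition, so they are equivalent — no string distinguishes them.

Yes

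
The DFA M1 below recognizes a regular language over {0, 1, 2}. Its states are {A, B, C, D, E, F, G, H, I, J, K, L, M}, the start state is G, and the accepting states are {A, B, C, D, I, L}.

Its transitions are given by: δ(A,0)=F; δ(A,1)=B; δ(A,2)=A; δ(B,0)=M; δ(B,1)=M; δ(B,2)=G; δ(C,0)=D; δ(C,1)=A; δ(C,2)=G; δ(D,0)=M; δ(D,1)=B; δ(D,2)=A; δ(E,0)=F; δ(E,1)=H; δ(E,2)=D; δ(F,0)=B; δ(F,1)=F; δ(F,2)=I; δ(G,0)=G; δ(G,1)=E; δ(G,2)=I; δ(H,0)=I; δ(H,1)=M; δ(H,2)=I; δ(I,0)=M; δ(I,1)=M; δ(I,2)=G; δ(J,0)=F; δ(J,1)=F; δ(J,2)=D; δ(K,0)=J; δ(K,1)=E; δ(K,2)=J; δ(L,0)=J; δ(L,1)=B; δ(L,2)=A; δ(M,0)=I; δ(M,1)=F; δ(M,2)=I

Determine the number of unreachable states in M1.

4

No path from G leads to C, J, K, L; the other 9 states are all reachable.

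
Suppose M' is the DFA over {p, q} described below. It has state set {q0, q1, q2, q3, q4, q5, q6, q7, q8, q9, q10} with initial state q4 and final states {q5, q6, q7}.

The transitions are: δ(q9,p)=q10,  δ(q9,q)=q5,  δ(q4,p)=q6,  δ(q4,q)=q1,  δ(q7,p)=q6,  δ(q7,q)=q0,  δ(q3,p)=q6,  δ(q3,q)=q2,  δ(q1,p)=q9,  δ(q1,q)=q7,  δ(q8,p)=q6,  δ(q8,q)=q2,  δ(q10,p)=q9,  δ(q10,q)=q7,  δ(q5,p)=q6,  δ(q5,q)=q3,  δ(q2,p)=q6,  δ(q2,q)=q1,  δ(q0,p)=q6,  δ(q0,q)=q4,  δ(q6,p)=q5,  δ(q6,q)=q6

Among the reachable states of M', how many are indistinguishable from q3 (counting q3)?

2

States {q8} cannot be reached from the start state, so discard them.
P0 = {q5,q6,q7} | {q0,q1,q2,q3,q4,q9,q10}.
Refine {q5,q6,q7} on symbol q: members go to different blocks, giving {q5,q7} and {q6}.
Split {q0,q1,q2,q3,q4,q9,q10} by δ(·,p) → {q0,q2,q3,q4} and {q1,q9,q10}.
Refine {q0,q2,q3,q4} on symbol q: members go to different blocks, giving {q0,q3} and {q2,q4}.
No further refinement is possible. Final partition (5 blocks): {q5,q7} | {q0,q3} | {q6} | {q1,q9,q10} | {q2,q4}.
The equivalence class containing q3 is {q0,q3}, of size 2.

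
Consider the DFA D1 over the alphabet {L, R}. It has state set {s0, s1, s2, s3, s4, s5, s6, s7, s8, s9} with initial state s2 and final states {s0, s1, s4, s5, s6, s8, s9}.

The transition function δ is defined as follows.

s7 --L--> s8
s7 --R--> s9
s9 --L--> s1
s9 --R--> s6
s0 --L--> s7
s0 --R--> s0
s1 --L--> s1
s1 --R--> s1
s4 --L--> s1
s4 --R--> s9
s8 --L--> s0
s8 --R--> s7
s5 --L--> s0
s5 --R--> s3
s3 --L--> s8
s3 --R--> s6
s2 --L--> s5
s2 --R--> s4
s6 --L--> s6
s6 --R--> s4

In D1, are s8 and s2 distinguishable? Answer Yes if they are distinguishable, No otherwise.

Yes

All states are reachable from the start state.
Start with accepting vs non-accepting: {s0,s1,s4,s5,s6,s8,s9} | {s2,s3,s7}.
Refine {s0,s1,s4,s5,s6,s8,s9} on symbol L: members go to different blocks, giving {s1,s4,s5,s6,s8,s9} and {s0}.
Refine {s1,s4,s5,s6,s8,s9} on symbol L: members go to different blocks, giving {s1,s4,s6,s9} and {s5,s8}.
The partition is now stable with 4 blocks: {s1,s4,s6,s9} | {s2,s3,s7} | {s0} | {s5,s8}.
s8 and s2 end up in different blocks, so they are distinguishable. For instance, the string 'ε' is accepted from only s8.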